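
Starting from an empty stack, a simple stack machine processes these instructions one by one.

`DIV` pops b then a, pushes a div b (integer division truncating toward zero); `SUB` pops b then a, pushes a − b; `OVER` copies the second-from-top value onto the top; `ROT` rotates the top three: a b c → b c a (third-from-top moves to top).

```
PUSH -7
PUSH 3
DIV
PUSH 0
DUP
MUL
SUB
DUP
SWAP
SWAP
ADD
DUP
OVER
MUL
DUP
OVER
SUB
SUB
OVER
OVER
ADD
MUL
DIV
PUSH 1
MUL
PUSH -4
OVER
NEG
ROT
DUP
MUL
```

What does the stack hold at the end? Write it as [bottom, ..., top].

PUSH -7 : [-7]
PUSH 3  : [-7, 3]
DIV     : [-2]
PUSH 0  : [-2, 0]
DUP     : [-2, 0, 0]
MUL     : [-2, 0]
SUB     : [-2]
DUP     : [-2, -2]
SWAP    : [-2, -2]
SWAP    : [-2, -2]
ADD     : [-4]
DUP     : [-4, -4]
OVER    : [-4, -4, -4]
MUL     : [-4, 16]
DUP     : [-4, 16, 16]
OVER    : [-4, 16, 16, 16]
SUB     : [-4, 16, 0]
SUB     : [-4, 16]
OVER    : [-4, 16, -4]
OVER    : [-4, 16, -4, 16]
ADD     : [-4, 16, 12]
MUL     : [-4, 192]
DIV     : [0]
PUSH 1  : [0, 1]
MUL     : [0]
PUSH -4 : [0, -4]
OVER    : [0, -4, 0]
NEG     : [0, -4, 0]
ROT     : [-4, 0, 0]
DUP     : [-4, 0, 0, 0]
MUL     : [-4, 0, 0]

[-4, 0, 0]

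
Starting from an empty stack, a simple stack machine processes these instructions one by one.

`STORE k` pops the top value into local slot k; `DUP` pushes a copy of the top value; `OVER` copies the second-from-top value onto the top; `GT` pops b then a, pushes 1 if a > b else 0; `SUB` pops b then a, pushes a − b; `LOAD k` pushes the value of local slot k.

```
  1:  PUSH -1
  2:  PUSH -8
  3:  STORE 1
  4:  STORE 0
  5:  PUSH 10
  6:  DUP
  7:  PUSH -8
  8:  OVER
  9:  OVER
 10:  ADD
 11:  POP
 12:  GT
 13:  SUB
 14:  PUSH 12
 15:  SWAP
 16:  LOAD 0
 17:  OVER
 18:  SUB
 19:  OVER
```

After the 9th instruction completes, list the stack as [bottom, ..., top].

PUSH -1 : [-1]
PUSH -8 : [-1, -8]
STORE 1 : [-1]
STORE 0 : []
PUSH 10 : [10]
DUP     : [10, 10]
PUSH -8 : [10, 10, -8]
OVER    : [10, 10, -8, 10]
OVER    : [10, 10, -8, 10, -8]

[10, 10, -8, 10, -8]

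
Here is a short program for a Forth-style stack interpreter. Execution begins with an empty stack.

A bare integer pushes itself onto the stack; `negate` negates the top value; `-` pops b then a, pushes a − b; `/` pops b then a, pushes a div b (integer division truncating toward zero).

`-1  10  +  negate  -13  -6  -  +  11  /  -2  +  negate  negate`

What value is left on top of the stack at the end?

-3

-1     → -1
10     → -1 10
+      → 9
negate → -9
-13    → -9 -13
-6     → -9 -13 -6
-      → -9 -7
+      → -16
11     → -16 11
/      → -1
-2     → -1 -2
+      → -3
negate → 3
negate → -3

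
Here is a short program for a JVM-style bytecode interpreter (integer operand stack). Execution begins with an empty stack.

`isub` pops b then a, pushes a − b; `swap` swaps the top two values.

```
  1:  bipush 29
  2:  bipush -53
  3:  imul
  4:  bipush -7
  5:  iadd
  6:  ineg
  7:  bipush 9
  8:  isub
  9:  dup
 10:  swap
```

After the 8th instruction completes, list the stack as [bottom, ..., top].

bipush 29  : 29
bipush -53 : 29 -53
imul       : -1537
bipush -7  : -1537 -7
iadd       : -1544
ineg       : 1544
bipush 9   : 1544 9
isub       : 1535

[1535]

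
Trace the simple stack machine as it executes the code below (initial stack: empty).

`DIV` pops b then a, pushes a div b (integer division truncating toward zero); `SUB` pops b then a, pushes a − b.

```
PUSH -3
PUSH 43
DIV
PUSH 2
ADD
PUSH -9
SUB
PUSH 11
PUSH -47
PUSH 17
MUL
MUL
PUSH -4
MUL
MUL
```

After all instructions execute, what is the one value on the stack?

386716

PUSH -3  -> -3
PUSH 43  -> -3 43
DIV      -> 0
PUSH 2   -> 0 2
ADD      -> 2
PUSH -9  -> 2 -9
SUB      -> 11
PUSH 11  -> 11 11
PUSH -47 -> 11 11 -47
PUSH 17  -> 11 11 -47 17
MUL      -> 11 11 -799
MUL      -> 11 -8789
PUSH -4  -> 11 -8789 -4
MUL      -> 11 35156
MUL      -> 386716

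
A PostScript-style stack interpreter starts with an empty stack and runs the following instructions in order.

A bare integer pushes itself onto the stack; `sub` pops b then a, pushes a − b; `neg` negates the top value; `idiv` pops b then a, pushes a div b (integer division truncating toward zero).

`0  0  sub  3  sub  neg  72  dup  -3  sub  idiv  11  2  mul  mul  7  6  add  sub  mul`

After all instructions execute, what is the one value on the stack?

0    : 0
0    : 0 0
sub  : 0
3    : 0 3
sub  : -3
neg  : 3
72   : 3 72
dup  : 3 72 72
-3   : 3 72 72 -3
sub  : 3 72 75
idiv : 3 0
11   : 3 0 11
2    : 3 0 11 2
mul  : 3 0 22
mul  : 3 0
7    : 3 0 7
6    : 3 0 7 6
add  : 3 0 13
sub  : 3 -13
mul  : -39

-39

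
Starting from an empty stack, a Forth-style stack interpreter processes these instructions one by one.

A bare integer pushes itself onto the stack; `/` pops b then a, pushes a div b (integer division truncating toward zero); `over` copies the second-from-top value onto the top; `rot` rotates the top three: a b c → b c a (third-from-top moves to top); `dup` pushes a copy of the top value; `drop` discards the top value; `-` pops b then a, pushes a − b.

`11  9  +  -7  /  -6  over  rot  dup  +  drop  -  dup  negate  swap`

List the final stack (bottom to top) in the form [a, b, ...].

[4, -4]

11     : [11]
9      : [11, 9]
+      : [20]
-7     : [20, -7]
/      : [-2]
-6     : [-2, -6]
over   : [-2, -6, -2]
rot    : [-6, -2, -2]
dup    : [-6, -2, -2, -2]
+      : [-6, -2, -4]
drop   : [-6, -2]
-      : [-4]
dup    : [-4, -4]
negate : [-4, 4]
swap   : [4, -4]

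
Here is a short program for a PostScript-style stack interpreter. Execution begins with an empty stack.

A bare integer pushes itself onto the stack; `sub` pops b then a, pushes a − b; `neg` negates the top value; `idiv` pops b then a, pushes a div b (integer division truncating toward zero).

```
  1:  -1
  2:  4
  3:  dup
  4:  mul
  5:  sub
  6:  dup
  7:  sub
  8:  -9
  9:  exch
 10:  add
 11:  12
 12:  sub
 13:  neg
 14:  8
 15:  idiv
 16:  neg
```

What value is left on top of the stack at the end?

-1    -1
4     -1 4
dup   -1 4 4
mul   -1 16
sub   -17
dup   -17 -17
sub   0
-9    0 -9
exch  -9 0
add   -9
12    -9 12
sub   -21
neg   21
8     21 8
idiv  2
neg   -2

-2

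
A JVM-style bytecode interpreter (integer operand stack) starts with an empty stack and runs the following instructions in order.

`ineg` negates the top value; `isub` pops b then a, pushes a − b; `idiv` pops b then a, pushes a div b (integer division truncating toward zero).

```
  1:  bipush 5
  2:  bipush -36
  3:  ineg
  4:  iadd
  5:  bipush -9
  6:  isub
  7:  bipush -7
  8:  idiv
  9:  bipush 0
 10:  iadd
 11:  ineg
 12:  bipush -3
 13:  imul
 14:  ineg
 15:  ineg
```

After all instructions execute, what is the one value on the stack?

bipush 5   -> 5
bipush -36 -> 5 -36
ineg       -> 5 36
iadd       -> 41
bipush -9  -> 41 -9
isub       -> 50
bipush -7  -> 50 -7
idiv       -> -7
bipush 0   -> -7 0
iadd       -> -7
ineg       -> 7
bipush -3  -> 7 -3
imul       -> -21
ineg       -> 21
ineg       -> -21

-21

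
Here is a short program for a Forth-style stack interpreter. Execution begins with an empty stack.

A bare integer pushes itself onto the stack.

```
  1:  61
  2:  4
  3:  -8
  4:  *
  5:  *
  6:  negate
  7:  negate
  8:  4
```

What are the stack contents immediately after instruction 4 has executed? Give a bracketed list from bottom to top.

61 → 61
4  → 61 4
-8 → 61 4 -8
*  → 61 -32

[61, -32]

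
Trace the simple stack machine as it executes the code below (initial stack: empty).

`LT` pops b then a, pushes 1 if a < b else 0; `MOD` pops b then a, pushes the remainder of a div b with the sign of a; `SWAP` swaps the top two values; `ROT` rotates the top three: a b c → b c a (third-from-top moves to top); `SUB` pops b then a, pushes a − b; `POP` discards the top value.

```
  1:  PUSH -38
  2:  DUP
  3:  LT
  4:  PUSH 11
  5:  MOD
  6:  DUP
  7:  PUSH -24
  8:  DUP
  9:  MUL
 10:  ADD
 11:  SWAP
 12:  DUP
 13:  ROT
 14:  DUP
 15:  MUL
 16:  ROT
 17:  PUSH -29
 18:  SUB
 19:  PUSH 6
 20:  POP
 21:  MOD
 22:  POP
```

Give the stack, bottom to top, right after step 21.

PUSH -38  [-38]
DUP       [-38, -38]
LT        [0]
PUSH 11   [0, 11]
MOD       [0]
DUP       [0, 0]
PUSH -24  [0, 0, -24]
DUP       [0, 0, -24, -24]
MUL       [0, 0, 576]
ADD       [0, 576]
SWAP      [576, 0]
DUP       [576, 0, 0]
ROT       [0, 0, 576]
DUP       [0, 0, 576, 576]
MUL       [0, 0, 331776]
ROT       [0, 331776, 0]
PUSH -29  [0, 331776, 0, -29]
SUB       [0, 331776, 29]
PUSH 6    [0, 331776, 29, 6]
POP       [0, 331776, 29]
MOD       [0, 16]

[0, 16]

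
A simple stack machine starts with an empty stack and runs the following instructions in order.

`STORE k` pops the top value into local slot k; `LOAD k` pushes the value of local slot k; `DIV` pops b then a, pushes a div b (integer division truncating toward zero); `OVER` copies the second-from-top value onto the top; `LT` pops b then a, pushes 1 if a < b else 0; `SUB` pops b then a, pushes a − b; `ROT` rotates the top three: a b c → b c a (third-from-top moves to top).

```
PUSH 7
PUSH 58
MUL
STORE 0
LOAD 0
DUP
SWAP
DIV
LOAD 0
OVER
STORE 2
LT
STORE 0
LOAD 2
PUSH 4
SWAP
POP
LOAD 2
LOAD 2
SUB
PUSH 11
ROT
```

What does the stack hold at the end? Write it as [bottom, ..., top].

[0, 11, 4]

PUSH 7   [7]
PUSH 58  [7, 58]
MUL      [406]
STORE 0  []
LOAD 0   [406]
DUP      [406, 406]
SWAP     [406, 406]
DIV      [1]
LOAD 0   [1, 406]
OVER     [1, 406, 1]
STORE 2  [1, 406]
LT       [1]
STORE 0  []
LOAD 2   [1]
PUSH 4   [1, 4]
SWAP     [4, 1]
POP      [4]
LOAD 2   [4, 1]
LOAD 2   [4, 1, 1]
SUB      [4, 0]
PUSH 11  [4, 0, 11]
ROT      [0, 11, 4]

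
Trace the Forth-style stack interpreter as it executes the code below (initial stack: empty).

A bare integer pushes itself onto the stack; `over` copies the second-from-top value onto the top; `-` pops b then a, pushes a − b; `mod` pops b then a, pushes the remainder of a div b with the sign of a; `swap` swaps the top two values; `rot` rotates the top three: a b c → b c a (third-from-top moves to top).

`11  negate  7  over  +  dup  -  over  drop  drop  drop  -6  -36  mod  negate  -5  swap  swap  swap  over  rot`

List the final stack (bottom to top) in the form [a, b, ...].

[6, -5, -5]

11      11
negate  -11
7       -11 7
over    -11 7 -11
+       -11 -4
dup     -11 -4 -4
-       -11 0
over    -11 0 -11
drop    -11 0
drop    -11
drop    (empty)
-6      -6
-36     -6 -36
mod     -6
negate  6
-5      6 -5
swap    -5 6
swap    6 -5
swap    -5 6
over    -5 6 -5
rot     6 -5 -5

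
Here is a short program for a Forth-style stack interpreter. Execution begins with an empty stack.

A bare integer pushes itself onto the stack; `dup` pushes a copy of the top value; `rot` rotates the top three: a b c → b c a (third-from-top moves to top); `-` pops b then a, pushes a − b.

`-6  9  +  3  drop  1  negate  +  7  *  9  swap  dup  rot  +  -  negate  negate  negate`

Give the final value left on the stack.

9

-6      [-6]
9       [-6, 9]
+       [3]
3       [3, 3]
drop    [3]
1       [3, 1]
negate  [3, -1]
+       [2]
7       [2, 7]
*       [14]
9       [14, 9]
swap    [9, 14]
dup     [9, 14, 14]
rot     [14, 14, 9]
+       [14, 23]
-       [-9]
negate  [9]
negate  [-9]
negate  [9]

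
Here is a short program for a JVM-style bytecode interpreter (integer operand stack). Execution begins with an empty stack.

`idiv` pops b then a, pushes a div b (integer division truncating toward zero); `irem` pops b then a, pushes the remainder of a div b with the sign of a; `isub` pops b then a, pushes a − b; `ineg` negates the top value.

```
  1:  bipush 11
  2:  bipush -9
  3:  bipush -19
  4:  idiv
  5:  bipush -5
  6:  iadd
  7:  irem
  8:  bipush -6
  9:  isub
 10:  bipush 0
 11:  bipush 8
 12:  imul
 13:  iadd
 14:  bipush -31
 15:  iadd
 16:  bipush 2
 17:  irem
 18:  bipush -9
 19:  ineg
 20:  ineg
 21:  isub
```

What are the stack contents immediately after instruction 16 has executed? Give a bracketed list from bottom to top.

[-24, 2]

bipush 11   11
bipush -9   11 -9
bipush -19  11 -9 -19
idiv        11 0
bipush -5   11 0 -5
iadd        11 -5
irem        1
bipush -6   1 -6
isub        7
bipush 0    7 0
bipush 8    7 0 8
imul        7 0
iadd        7
bipush -31  7 -31
iadd        -24
bipush 2    -24 2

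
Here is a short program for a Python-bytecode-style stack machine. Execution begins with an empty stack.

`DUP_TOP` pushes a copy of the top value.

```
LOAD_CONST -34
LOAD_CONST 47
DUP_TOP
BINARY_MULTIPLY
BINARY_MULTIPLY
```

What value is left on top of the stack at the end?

-75106

LOAD_CONST -34  : -34
LOAD_CONST 47   : -34 47
DUP_TOP         : -34 47 47
BINARY_MULTIPLY : -34 2209
BINARY_MULTIPLY : -75106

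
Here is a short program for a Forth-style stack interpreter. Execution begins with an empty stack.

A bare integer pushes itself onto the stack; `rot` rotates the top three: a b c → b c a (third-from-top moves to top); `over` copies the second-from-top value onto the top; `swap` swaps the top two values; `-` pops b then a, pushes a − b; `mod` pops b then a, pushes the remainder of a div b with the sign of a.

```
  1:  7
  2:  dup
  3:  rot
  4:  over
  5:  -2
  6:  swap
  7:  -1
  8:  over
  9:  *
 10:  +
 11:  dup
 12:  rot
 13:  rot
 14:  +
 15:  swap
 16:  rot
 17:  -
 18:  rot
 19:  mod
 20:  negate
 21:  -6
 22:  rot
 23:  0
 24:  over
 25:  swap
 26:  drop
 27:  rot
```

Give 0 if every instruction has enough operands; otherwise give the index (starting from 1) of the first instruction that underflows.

7    [7]
dup  [7, 7]
rot  — needs 3 operands, stack has 2 → underflow

3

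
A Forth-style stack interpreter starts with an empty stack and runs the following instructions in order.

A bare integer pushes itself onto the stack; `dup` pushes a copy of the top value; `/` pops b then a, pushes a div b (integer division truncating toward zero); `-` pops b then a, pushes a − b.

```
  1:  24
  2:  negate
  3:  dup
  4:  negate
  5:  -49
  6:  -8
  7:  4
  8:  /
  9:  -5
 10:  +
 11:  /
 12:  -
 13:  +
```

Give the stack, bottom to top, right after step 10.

[-24, 24, -49, -7]

24      24
negate  -24
dup     -24 -24
negate  -24 24
-49     -24 24 -49
-8      -24 24 -49 -8
4       -24 24 -49 -8 4
/       -24 24 -49 -2
-5      -24 24 -49 -2 -5
+       -24 24 -49 -7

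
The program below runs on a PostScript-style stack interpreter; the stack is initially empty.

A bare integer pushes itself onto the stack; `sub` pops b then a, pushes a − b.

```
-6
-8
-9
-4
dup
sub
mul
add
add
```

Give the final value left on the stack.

-6  → -6
-8  → -6 -8
-9  → -6 -8 -9
-4  → -6 -8 -9 -4
dup → -6 -8 -9 -4 -4
sub → -6 -8 -9 0
mul → -6 -8 0
add → -6 -8
add → -14

-14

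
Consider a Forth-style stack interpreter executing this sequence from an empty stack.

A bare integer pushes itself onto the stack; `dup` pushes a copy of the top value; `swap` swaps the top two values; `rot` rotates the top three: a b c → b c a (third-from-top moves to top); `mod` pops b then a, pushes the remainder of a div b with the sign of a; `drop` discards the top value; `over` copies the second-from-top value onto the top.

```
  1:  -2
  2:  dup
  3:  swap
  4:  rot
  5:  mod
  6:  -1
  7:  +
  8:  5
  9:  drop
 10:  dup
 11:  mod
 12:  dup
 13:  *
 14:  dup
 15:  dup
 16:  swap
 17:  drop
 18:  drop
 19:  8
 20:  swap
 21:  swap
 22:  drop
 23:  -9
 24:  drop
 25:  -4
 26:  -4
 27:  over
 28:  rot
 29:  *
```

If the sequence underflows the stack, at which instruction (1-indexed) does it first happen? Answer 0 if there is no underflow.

-2   → [-2]
dup  → [-2, -2]
swap → [-2, -2]
rot  — needs 3 operands, stack has 2 → underflow

4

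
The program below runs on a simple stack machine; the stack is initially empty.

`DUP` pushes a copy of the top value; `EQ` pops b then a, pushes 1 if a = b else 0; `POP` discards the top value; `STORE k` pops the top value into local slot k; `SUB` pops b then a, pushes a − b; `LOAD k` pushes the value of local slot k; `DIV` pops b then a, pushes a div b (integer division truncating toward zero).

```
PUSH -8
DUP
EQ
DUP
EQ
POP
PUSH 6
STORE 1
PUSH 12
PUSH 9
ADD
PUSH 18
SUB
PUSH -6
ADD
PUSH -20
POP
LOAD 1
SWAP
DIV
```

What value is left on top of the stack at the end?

-2

PUSH -8   [-8]
DUP       [-8, -8]
EQ        [1]
DUP       [1, 1]
EQ        [1]
POP       []
PUSH 6    [6]
STORE 1   []
PUSH 12   [12]
PUSH 9    [12, 9]
ADD       [21]
PUSH 18   [21, 18]
SUB       [3]
PUSH -6   [3, -6]
ADD       [-3]
PUSH -20  [-3, -20]
POP       [-3]
LOAD 1    [-3, 6]
SWAP      [6, -3]
DIV       [-2]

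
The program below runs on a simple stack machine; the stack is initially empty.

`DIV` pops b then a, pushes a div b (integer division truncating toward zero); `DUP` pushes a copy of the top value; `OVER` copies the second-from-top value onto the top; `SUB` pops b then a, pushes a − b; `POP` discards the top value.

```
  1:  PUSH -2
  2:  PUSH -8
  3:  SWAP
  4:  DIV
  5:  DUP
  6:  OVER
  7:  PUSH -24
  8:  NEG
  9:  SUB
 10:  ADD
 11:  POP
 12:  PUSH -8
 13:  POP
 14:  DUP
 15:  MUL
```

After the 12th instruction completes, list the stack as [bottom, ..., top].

[4, -8]

PUSH -2   -2
PUSH -8   -2 -8
SWAP      -8 -2
DIV       4
DUP       4 4
OVER      4 4 4
PUSH -24  4 4 4 -24
NEG       4 4 4 24
SUB       4 4 -20
ADD       4 -16
POP       4
PUSH -8   4 -8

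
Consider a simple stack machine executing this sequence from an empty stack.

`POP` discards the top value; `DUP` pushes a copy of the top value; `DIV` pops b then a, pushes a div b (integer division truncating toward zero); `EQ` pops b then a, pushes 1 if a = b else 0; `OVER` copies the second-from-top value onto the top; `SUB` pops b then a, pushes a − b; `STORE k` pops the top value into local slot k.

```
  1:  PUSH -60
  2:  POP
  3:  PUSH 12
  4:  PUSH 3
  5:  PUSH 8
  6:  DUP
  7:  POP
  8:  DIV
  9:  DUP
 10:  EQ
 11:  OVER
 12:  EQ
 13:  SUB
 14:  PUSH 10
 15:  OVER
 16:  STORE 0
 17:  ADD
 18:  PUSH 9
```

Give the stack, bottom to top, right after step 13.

PUSH -60 : [-60]
POP      : []
PUSH 12  : [12]
PUSH 3   : [12, 3]
PUSH 8   : [12, 3, 8]
DUP      : [12, 3, 8, 8]
POP      : [12, 3, 8]
DIV      : [12, 0]
DUP      : [12, 0, 0]
EQ       : [12, 1]
OVER     : [12, 1, 12]
EQ       : [12, 0]
SUB      : [12]

[12]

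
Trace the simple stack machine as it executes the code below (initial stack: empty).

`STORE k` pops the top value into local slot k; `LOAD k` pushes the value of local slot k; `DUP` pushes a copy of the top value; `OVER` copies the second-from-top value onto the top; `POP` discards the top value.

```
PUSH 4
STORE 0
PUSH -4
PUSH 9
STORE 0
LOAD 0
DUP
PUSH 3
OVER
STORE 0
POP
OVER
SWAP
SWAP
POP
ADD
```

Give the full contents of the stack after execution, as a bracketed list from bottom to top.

PUSH 4  : 4
STORE 0 : (empty)
PUSH -4 : -4
PUSH 9  : -4 9
STORE 0 : -4
LOAD 0  : -4 9
DUP     : -4 9 9
PUSH 3  : -4 9 9 3
OVER    : -4 9 9 3 9
STORE 0 : -4 9 9 3
POP     : -4 9 9
OVER    : -4 9 9 9
SWAP    : -4 9 9 9
SWAP    : -4 9 9 9
POP     : -4 9 9
ADD     : -4 18

[-4, 18]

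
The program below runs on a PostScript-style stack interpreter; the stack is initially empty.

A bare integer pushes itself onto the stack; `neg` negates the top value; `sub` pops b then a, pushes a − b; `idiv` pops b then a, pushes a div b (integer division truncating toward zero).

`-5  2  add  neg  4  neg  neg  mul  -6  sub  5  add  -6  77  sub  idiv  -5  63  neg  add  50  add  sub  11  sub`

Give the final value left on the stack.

-5    [-5]
2     [-5, 2]
add   [-3]
neg   [3]
4     [3, 4]
neg   [3, -4]
neg   [3, 4]
mul   [12]
-6    [12, -6]
sub   [18]
5     [18, 5]
add   [23]
-6    [23, -6]
77    [23, -6, 77]
sub   [23, -83]
idiv  [0]
-5    [0, -5]
63    [0, -5, 63]
neg   [0, -5, -63]
add   [0, -68]
50    [0, -68, 50]
add   [0, -18]
sub   [18]
11    [18, 11]
sub   [7]

7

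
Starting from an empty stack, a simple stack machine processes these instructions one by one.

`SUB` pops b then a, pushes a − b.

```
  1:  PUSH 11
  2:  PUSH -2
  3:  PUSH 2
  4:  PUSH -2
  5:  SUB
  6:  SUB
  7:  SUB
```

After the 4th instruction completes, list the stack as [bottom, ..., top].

PUSH 11 : [11]
PUSH -2 : [11, -2]
PUSH 2  : [11, -2, 2]
PUSH -2 : [11, -2, 2, -2]

[11, -2, 2, -2]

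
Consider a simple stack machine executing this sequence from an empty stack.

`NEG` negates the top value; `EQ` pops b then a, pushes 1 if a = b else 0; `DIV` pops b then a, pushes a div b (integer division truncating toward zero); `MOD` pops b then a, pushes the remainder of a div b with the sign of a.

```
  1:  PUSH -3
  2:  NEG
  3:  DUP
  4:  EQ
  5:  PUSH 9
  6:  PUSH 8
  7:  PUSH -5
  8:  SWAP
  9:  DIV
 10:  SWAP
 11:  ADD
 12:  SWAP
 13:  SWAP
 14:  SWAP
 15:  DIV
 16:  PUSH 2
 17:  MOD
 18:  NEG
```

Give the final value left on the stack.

-1

PUSH -3 -> -3
NEG     -> 3
DUP     -> 3 3
EQ      -> 1
PUSH 9  -> 1 9
PUSH 8  -> 1 9 8
PUSH -5 -> 1 9 8 -5
SWAP    -> 1 9 -5 8
DIV     -> 1 9 0
SWAP    -> 1 0 9
ADD     -> 1 9
SWAP    -> 9 1
SWAP    -> 1 9
SWAP    -> 9 1
DIV     -> 9
PUSH 2  -> 9 2
MOD     -> 1
NEG     -> -1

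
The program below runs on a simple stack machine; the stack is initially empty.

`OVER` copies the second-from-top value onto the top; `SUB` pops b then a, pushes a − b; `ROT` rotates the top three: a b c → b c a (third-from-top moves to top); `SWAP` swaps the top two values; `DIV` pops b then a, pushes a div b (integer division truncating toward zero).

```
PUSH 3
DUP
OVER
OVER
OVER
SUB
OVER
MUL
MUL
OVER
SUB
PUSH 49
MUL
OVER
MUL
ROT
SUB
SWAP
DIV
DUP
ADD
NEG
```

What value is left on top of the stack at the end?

296

PUSH 3  : 3
DUP     : 3 3
OVER    : 3 3 3
OVER    : 3 3 3 3
OVER    : 3 3 3 3 3
SUB     : 3 3 3 0
OVER    : 3 3 3 0 3
MUL     : 3 3 3 0
MUL     : 3 3 0
OVER    : 3 3 0 3
SUB     : 3 3 -3
PUSH 49 : 3 3 -3 49
MUL     : 3 3 -147
OVER    : 3 3 -147 3
MUL     : 3 3 -441
ROT     : 3 -441 3
SUB     : 3 -444
SWAP    : -444 3
DIV     : -148
DUP     : -148 -148
ADD     : -296
NEG     : 296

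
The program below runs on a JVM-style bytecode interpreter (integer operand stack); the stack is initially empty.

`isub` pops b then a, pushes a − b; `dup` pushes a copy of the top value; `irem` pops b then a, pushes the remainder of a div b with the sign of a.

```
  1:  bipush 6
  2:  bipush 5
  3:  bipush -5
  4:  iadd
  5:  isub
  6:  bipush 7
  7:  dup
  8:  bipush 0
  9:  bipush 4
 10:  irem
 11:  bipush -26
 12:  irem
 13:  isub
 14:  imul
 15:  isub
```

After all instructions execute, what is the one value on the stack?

-43

bipush 6   → [6]
bipush 5   → [6, 5]
bipush -5  → [6, 5, -5]
iadd       → [6, 0]
isub       → [6]
bipush 7   → [6, 7]
dup        → [6, 7, 7]
bipush 0   → [6, 7, 7, 0]
bipush 4   → [6, 7, 7, 0, 4]
irem       → [6, 7, 7, 0]
bipush -26 → [6, 7, 7, 0, -26]
irem       → [6, 7, 7, 0]
isub       → [6, 7, 7]
imul       → [6, 49]
isub       → [-43]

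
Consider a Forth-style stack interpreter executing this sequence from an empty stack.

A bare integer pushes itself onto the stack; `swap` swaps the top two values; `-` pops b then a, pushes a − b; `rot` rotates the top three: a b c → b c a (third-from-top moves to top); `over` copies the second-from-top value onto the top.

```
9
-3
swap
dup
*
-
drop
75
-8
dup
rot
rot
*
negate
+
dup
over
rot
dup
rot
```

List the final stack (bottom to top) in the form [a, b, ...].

[592, 592, 592, 592]

9      : 9
-3     : 9 -3
swap   : -3 9
dup    : -3 9 9
*      : -3 81
-      : -84
drop   : (empty)
75     : 75
-8     : 75 -8
dup    : 75 -8 -8
rot    : -8 -8 75
rot    : -8 75 -8
*      : -8 -600
negate : -8 600
+      : 592
dup    : 592 592
over   : 592 592 592
rot    : 592 592 592
dup    : 592 592 592 592
rot    : 592 592 592 592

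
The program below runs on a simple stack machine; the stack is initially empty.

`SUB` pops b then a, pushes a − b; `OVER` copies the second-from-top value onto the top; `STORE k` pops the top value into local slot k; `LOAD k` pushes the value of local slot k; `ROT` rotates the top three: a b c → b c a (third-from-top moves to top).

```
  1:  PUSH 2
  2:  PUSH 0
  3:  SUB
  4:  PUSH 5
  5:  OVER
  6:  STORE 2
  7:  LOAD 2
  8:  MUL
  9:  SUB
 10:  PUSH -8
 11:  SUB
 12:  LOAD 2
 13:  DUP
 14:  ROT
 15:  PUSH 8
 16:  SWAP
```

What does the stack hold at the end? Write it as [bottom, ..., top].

[2, 2, 8, 0]

PUSH 2  → 2
PUSH 0  → 2 0
SUB     → 2
PUSH 5  → 2 5
OVER    → 2 5 2
STORE 2 → 2 5
LOAD 2  → 2 5 2
MUL     → 2 10
SUB     → -8
PUSH -8 → -8 -8
SUB     → 0
LOAD 2  → 0 2
DUP     → 0 2 2
ROT     → 2 2 0
PUSH 8  → 2 2 0 8
SWAP    → 2 2 8 0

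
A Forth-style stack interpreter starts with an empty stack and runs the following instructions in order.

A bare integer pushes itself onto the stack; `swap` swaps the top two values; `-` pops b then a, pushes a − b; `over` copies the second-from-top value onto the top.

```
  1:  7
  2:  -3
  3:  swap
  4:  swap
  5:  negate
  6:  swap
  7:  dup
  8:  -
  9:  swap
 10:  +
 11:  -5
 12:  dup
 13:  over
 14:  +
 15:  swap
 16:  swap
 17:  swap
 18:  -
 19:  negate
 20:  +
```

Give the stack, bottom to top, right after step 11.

7      : [7]
-3     : [7, -3]
swap   : [-3, 7]
swap   : [7, -3]
negate : [7, 3]
swap   : [3, 7]
dup    : [3, 7, 7]
-      : [3, 0]
swap   : [0, 3]
+      : [3]
-5     : [3, -5]

[3, -5]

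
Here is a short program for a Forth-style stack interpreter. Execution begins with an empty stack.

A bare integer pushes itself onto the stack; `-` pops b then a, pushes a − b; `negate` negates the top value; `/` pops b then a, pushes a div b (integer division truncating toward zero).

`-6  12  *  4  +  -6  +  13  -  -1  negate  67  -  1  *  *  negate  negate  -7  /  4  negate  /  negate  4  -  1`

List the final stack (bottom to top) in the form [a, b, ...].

[-209, 1]

-6     : -6
12     : -6 12
*      : -72
4      : -72 4
+      : -68
-6     : -68 -6
+      : -74
13     : -74 13
-      : -87
-1     : -87 -1
negate : -87 1
67     : -87 1 67
-      : -87 -66
1      : -87 -66 1
*      : -87 -66
*      : 5742
negate : -5742
negate : 5742
-7     : 5742 -7
/      : -820
4      : -820 4
negate : -820 -4
/      : 205
negate : -205
4      : -205 4
-      : -209
1      : -209 1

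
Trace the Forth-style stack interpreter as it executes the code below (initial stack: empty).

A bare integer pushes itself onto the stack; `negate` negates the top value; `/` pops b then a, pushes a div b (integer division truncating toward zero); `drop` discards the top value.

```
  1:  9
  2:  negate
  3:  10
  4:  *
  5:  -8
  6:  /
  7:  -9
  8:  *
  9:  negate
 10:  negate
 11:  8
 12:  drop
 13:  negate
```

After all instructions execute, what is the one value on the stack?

9      → 9
negate → -9
10     → -9 10
*      → -90
-8     → -90 -8
/      → 11
-9     → 11 -9
*      → -99
negate → 99
negate → -99
8      → -99 8
drop   → -99
negate → 99

99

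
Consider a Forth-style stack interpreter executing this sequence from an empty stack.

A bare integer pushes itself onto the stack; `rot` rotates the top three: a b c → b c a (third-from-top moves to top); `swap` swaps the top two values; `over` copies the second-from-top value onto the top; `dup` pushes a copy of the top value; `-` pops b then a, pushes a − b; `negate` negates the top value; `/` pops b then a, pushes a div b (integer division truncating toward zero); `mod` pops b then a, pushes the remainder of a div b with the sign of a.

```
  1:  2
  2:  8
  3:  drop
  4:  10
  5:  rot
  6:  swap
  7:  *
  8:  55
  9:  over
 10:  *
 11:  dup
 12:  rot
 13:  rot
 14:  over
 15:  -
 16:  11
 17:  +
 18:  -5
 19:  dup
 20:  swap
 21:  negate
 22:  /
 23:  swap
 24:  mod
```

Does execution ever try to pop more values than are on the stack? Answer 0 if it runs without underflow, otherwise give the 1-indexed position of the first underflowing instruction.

2     [2]
8     [2, 8]
drop  [2]
10    [2, 10]
rot  — needs 3 operands, stack has 2 → underflow

5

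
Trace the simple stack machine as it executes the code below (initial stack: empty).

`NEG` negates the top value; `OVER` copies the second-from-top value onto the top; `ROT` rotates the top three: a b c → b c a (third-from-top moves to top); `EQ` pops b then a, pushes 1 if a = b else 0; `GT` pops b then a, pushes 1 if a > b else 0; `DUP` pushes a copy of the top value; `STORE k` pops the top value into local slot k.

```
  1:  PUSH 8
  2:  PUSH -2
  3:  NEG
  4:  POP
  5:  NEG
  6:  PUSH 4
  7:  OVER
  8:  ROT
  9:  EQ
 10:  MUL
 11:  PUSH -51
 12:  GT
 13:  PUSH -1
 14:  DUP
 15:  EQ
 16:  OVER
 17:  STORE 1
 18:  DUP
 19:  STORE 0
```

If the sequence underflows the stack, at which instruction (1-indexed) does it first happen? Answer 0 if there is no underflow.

0

PUSH 8   : 8
PUSH -2  : 8 -2
NEG      : 8 2
POP      : 8
NEG      : -8
PUSH 4   : -8 4
OVER     : -8 4 -8
ROT      : 4 -8 -8
EQ       : 4 1
MUL      : 4
PUSH -51 : 4 -51
GT       : 1
PUSH -1  : 1 -1
DUP      : 1 -1 -1
EQ       : 1 1
OVER     : 1 1 1
STORE 1  : 1 1
DUP      : 1 1 1
STORE 0  : 1 1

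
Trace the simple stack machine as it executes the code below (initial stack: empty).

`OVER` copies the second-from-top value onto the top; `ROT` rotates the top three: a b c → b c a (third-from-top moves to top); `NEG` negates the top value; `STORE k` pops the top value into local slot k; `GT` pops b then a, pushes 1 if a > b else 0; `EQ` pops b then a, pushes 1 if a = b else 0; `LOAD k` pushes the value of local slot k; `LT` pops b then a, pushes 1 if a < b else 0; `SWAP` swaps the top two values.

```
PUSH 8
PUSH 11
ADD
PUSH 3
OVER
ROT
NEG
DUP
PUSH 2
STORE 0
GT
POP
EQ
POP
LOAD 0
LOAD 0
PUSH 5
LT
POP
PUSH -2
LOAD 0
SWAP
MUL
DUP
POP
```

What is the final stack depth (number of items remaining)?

2

PUSH 8  -> [8]
PUSH 11 -> [8, 11]
ADD     -> [19]
PUSH 3  -> [19, 3]
OVER    -> [19, 3, 19]
ROT     -> [3, 19, 19]
NEG     -> [3, 19, -19]
DUP     -> [3, 19, -19, -19]
PUSH 2  -> [3, 19, -19, -19, 2]
STORE 0 -> [3, 19, -19, -19]
GT      -> [3, 19, 0]
POP     -> [3, 19]
EQ      -> [0]
POP     -> []
LOAD 0  -> [2]
LOAD 0  -> [2, 2]
PUSH 5  -> [2, 2, 5]
LT      -> [2, 1]
POP     -> [2]
PUSH -2 -> [2, -2]
LOAD 0  -> [2, -2, 2]
SWAP    -> [2, 2, -2]
MUL     -> [2, -4]
DUP     -> [2, -4, -4]
POP     -> [2, -4]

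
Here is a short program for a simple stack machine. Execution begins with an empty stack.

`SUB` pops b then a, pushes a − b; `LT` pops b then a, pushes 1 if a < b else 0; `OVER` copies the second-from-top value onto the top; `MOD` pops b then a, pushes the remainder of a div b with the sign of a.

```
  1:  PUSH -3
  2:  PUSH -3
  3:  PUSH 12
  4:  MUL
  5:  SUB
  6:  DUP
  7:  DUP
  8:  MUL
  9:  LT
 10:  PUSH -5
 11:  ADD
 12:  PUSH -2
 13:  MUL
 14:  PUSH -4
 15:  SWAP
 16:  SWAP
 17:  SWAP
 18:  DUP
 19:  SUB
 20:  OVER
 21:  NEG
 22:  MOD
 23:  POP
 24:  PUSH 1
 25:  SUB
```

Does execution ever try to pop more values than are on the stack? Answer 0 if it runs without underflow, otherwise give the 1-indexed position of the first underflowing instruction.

PUSH -3 : [-3]
PUSH -3 : [-3, -3]
PUSH 12 : [-3, -3, 12]
MUL     : [-3, -36]
SUB     : [33]
DUP     : [33, 33]
DUP     : [33, 33, 33]
MUL     : [33, 1089]
LT      : [1]
PUSH -5 : [1, -5]
ADD     : [-4]
PUSH -2 : [-4, -2]
MUL     : [8]
PUSH -4 : [8, -4]
SWAP    : [-4, 8]
SWAP    : [8, -4]
SWAP    : [-4, 8]
DUP     : [-4, 8, 8]
SUB     : [-4, 0]
OVER    : [-4, 0, -4]
NEG     : [-4, 0, 4]
MOD     : [-4, 0]
POP     : [-4]
PUSH 1  : [-4, 1]
SUB     : [-5]

0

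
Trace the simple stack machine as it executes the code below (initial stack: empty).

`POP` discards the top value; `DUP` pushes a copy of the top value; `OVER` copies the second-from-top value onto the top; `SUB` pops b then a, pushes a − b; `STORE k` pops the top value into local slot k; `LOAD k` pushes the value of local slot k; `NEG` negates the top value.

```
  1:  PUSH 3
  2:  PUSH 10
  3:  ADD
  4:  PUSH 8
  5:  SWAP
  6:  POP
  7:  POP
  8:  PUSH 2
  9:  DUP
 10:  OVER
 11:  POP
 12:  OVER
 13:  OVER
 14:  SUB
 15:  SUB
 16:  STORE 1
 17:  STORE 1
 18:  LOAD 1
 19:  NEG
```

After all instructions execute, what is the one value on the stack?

PUSH 3  → 3
PUSH 10 → 3 10
ADD     → 13
PUSH 8  → 13 8
SWAP    → 8 13
POP     → 8
POP     → (empty)
PUSH 2  → 2
DUP     → 2 2
OVER    → 2 2 2
POP     → 2 2
OVER    → 2 2 2
OVER    → 2 2 2 2
SUB     → 2 2 0
SUB     → 2 2
STORE 1 → 2
STORE 1 → (empty)
LOAD 1  → 2
NEG     → -2

-2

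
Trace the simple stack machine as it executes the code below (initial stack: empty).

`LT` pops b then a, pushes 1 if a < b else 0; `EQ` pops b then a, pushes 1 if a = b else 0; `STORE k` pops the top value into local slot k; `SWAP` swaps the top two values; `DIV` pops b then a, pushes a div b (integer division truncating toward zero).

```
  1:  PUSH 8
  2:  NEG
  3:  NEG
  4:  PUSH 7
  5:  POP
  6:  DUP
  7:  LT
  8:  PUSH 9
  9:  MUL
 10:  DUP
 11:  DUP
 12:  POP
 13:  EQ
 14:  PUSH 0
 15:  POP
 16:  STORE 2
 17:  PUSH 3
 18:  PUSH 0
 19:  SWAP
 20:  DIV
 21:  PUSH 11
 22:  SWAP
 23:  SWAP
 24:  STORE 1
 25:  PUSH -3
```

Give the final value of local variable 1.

11

PUSH 8  → [8]
NEG     → [-8]
NEG     → [8]
PUSH 7  → [8, 7]
POP     → [8]
DUP     → [8, 8]
LT      → [0]
PUSH 9  → [0, 9]
MUL     → [0]
DUP     → [0, 0]
DUP     → [0, 0, 0]
POP     → [0, 0]
EQ      → [1]
PUSH 0  → [1, 0]
POP     → [1]
STORE 2 → []
PUSH 3  → [3]
PUSH 0  → [3, 0]
SWAP    → [0, 3]
DIV     → [0]
PUSH 11 → [0, 11]
SWAP    → [11, 0]
SWAP    → [0, 11]
STORE 1 → [0]
PUSH -3 → [0, -3]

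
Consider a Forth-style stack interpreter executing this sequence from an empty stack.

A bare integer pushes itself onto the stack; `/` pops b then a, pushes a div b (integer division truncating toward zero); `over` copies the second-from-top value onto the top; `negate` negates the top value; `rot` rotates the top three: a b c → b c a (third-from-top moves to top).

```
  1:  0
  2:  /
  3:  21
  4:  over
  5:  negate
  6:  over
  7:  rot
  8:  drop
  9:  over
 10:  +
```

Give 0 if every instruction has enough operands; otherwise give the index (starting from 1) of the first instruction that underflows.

2

0 → [0]
/  — needs 2 operands, stack has 1 → underflow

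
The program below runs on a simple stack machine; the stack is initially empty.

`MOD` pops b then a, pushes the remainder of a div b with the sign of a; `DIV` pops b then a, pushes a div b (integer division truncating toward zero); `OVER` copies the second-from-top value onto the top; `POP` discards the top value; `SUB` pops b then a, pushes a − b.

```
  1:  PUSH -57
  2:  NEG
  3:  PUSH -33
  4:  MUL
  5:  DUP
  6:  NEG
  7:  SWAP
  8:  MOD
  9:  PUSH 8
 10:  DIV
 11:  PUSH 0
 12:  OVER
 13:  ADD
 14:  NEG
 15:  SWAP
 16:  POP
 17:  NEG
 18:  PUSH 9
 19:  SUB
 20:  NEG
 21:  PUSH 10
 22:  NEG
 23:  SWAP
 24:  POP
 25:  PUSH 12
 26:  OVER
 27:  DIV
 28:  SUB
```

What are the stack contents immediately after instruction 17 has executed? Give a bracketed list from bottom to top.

[0]

PUSH -57  -57
NEG       57
PUSH -33  57 -33
MUL       -1881
DUP       -1881 -1881
NEG       -1881 1881
SWAP      1881 -1881
MOD       0
PUSH 8    0 8
DIV       0
PUSH 0    0 0
OVER      0 0 0
ADD       0 0
NEG       0 0
SWAP      0 0
POP       0
NEG       0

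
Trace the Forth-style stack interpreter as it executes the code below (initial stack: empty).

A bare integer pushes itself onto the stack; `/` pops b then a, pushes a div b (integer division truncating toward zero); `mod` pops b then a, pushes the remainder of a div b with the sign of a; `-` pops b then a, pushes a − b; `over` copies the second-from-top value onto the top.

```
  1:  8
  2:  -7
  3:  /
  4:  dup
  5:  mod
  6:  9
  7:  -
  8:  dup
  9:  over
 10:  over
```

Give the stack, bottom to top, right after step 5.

8   → [8]
-7  → [8, -7]
/   → [-1]
dup → [-1, -1]
mod → [0]

[0]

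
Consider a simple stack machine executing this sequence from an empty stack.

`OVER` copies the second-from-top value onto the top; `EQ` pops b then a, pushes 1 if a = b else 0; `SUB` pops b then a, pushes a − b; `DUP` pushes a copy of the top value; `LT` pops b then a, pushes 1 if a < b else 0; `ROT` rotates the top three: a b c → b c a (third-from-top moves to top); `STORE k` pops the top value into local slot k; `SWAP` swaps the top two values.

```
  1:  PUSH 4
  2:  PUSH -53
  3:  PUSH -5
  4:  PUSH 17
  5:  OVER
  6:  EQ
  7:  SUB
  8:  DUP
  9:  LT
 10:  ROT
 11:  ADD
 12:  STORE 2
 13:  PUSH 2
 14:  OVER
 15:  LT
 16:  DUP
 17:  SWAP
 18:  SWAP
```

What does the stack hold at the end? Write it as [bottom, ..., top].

PUSH 4   -> [4]
PUSH -53 -> [4, -53]
PUSH -5  -> [4, -53, -5]
PUSH 17  -> [4, -53, -5, 17]
OVER     -> [4, -53, -5, 17, -5]
EQ       -> [4, -53, -5, 0]
SUB      -> [4, -53, -5]
DUP      -> [4, -53, -5, -5]
LT       -> [4, -53, 0]
ROT      -> [-53, 0, 4]
ADD      -> [-53, 4]
STORE 2  -> [-53]
PUSH 2   -> [-53, 2]
OVER     -> [-53, 2, -53]
LT       -> [-53, 0]
DUP      -> [-53, 0, 0]
SWAP     -> [-53, 0, 0]
SWAP     -> [-53, 0, 0]

[-53, 0, 0]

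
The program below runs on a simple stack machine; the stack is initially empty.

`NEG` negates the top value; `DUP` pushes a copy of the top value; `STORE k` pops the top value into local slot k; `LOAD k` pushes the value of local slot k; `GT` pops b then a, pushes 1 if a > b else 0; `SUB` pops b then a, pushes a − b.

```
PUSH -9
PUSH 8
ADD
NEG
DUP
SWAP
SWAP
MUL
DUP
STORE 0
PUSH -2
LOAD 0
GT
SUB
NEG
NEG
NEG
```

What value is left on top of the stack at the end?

PUSH -9  -9
PUSH 8   -9 8
ADD      -1
NEG      1
DUP      1 1
SWAP     1 1
SWAP     1 1
MUL      1
DUP      1 1
STORE 0  1
PUSH -2  1 -2
LOAD 0   1 -2 1
GT       1 0
SUB      1
NEG      -1
NEG      1
NEG      -1

-1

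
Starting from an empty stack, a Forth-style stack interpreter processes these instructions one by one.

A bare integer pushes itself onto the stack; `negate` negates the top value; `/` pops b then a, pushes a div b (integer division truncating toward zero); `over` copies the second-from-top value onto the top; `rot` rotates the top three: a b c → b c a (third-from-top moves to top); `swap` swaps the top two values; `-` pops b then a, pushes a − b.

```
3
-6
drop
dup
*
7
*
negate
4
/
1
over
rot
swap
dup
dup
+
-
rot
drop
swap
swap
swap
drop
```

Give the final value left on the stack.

15

3      → [3]
-6     → [3, -6]
drop   → [3]
dup    → [3, 3]
*      → [9]
7      → [9, 7]
*      → [63]
negate → [-63]
4      → [-63, 4]
/      → [-15]
1      → [-15, 1]
over   → [-15, 1, -15]
rot    → [1, -15, -15]
swap   → [1, -15, -15]
dup    → [1, -15, -15, -15]
dup    → [1, -15, -15, -15, -15]
+      → [1, -15, -15, -30]
-      → [1, -15, 15]
rot    → [-15, 15, 1]
drop   → [-15, 15]
swap   → [15, -15]
swap   → [-15, 15]
swap   → [15, -15]
drop   → [15]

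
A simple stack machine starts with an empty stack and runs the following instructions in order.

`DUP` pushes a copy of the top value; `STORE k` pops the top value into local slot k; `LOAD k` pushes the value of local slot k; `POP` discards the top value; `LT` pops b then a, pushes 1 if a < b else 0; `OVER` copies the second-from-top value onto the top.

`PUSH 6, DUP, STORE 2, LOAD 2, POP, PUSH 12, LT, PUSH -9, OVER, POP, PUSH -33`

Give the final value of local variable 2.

PUSH 6   → 6
DUP      → 6 6
STORE 2  → 6
LOAD 2   → 6 6
POP      → 6
PUSH 12  → 6 12
LT       → 1
PUSH -9  → 1 -9
OVER     → 1 -9 1
POP      → 1 -9
PUSH -33 → 1 -9 -33

6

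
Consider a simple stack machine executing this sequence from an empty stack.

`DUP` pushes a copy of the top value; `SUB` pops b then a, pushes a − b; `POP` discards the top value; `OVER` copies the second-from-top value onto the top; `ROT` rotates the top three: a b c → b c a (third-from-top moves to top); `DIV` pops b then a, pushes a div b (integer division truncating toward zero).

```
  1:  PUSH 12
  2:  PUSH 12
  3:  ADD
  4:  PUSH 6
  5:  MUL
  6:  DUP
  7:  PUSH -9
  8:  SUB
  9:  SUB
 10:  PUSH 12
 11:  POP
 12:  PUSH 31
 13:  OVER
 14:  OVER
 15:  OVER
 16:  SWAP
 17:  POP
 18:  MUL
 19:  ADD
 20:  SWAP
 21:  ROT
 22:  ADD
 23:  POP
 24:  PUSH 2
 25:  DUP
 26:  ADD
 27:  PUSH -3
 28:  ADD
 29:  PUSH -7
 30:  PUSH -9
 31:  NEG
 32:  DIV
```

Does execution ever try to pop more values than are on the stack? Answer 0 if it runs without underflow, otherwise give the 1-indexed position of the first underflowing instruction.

21

PUSH 12  12
PUSH 12  12 12
ADD      24
PUSH 6   24 6
MUL      144
DUP      144 144
PUSH -9  144 144 -9
SUB      144 153
SUB      -9
PUSH 12  -9 12
POP      -9
PUSH 31  -9 31
OVER     -9 31 -9
OVER     -9 31 -9 31
OVER     -9 31 -9 31 -9
SWAP     -9 31 -9 -9 31
POP      -9 31 -9 -9
MUL      -9 31 81
ADD      -9 112
SWAP     112 -9
ROT  — needs 3 operands, stack has 2 → underflow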